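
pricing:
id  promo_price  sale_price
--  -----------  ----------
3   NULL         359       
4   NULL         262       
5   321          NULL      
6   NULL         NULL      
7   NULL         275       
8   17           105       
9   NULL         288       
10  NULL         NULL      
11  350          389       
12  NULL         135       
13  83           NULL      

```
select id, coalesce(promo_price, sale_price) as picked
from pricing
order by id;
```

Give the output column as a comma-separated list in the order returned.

id=3: promo_price=NULL, sale_price=359 → 359
id=4: promo_price=NULL, sale_price=262 → 262
id=5: promo_price=321 → 321
id=6: promo_price=NULL, sale_price=NULL (all NULL) → NULL
id=7: promo_price=NULL, sale_price=275 → 275
id=8: promo_price=17 → 17
id=9: promo_price=NULL, sale_price=288 → 288
id=10: promo_price=NULL, sale_price=NULL (all NULL) → NULL
id=11: promo_price=350 → 350
id=12: promo_price=NULL, sale_price=135 → 135
id=13: promo_price=83 → 83

359, 262, 321, NULL, 275, 17, 288, NULL, 350, 135, 83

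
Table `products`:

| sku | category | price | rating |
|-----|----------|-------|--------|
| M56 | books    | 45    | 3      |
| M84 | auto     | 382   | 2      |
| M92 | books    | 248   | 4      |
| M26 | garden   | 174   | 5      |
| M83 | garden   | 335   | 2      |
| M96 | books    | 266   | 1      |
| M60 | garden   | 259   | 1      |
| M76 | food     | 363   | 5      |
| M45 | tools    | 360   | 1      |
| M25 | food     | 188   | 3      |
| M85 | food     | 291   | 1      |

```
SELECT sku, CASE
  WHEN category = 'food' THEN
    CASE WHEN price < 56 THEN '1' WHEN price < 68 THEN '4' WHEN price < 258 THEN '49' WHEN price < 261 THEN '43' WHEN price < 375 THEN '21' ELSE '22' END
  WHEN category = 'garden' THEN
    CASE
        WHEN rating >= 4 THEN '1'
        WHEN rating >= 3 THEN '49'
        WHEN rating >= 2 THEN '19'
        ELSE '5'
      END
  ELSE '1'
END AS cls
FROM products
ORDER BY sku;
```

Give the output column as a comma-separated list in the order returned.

49, 1, 1, 1, 5, 21, 19, 1, 21, 1, 1

sku=M25: category='food' → inner[price < 258] → 49
sku=M26: category='garden' → inner[rating >= 4] → 1
sku=M45: category='tools' → outer ELSE → 1
sku=M56: category='books' → outer ELSE → 1
sku=M60: category='garden' → inner[ELSE] → 5
sku=M76: category='food' → inner[price < 375] → 21
sku=M83: category='garden' → inner[rating >= 2] → 19
sku=M84: category='auto' → outer ELSE → 1
sku=M85: category='food' → inner[price < 375] → 21
sku=M92: category='books' → outer ELSE → 1
sku=M96: category='books' → outer ELSE → 1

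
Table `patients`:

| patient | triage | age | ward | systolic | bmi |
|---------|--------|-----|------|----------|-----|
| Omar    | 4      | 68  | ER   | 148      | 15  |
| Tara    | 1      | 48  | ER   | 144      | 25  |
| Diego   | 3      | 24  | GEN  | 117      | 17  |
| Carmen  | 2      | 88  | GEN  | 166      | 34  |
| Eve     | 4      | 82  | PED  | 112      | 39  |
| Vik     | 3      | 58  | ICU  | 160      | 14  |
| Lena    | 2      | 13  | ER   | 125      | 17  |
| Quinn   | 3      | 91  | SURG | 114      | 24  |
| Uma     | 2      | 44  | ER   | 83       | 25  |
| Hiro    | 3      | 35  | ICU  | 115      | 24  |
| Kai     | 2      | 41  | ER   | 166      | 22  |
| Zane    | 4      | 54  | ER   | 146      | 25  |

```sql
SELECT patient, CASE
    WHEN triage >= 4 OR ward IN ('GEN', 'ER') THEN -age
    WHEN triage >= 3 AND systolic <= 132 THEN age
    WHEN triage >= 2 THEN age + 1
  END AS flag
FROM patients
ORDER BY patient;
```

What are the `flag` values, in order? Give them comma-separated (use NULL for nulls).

patient=Carmen: triage >= 4 OR ward IN ('GEN', 'ER') → -88
patient=Diego: triage >= 4 OR ward IN ('GEN', 'ER') → -24
patient=Eve: triage >= 4 OR ward IN ('GEN', 'ER') → -82
patient=Hiro: triage >= 3 AND systolic <= 132 → 35
patient=Kai: triage >= 4 OR ward IN ('GEN', 'ER') → -41
patient=Lena: triage >= 4 OR ward IN ('GEN', 'ER') → -13
patient=Omar: triage >= 4 OR ward IN ('GEN', 'ER') → -68
patient=Quinn: triage >= 3 AND systolic <= 132 → 91
patient=Tara: triage >= 4 OR ward IN ('GEN', 'ER') → -48
patient=Uma: triage >= 4 OR ward IN ('GEN', 'ER') → -44
patient=Vik: triage >= 2 → 59
patient=Zane: triage >= 4 OR ward IN ('GEN', 'ER') → -54

-88, -24, -82, 35, -41, -13, -68, 91, -48, -44, 59, -54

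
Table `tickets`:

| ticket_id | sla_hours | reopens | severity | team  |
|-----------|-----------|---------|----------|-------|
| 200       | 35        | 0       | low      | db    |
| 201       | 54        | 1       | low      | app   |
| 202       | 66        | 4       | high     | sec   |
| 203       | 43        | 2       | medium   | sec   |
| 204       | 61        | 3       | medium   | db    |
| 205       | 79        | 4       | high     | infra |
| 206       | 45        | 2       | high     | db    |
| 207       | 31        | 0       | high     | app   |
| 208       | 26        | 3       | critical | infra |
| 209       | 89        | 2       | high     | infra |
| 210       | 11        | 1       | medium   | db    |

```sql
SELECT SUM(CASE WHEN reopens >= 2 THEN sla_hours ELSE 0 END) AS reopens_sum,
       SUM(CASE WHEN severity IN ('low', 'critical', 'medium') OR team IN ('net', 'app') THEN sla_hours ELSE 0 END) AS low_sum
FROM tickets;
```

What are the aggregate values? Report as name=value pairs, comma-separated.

reopens_sum=409, low_sum=261

[reopens_sum: reopens >= 2]
ticket_id=200: ✗
ticket_id=201: ✗
ticket_id=202: ✓ → 66
ticket_id=203: ✓ → 43
ticket_id=204: ✓ → 61
ticket_id=205: ✓ → 79
ticket_id=206: ✓ → 45
ticket_id=207: ✗
ticket_id=208: ✓ → 26
ticket_id=209: ✓ → 89
ticket_id=210: ✗
reopens_sum = 66 + 43 + 61 + 79 + 45 + 26 + 89 = 409
—
[low_sum: severity IN ('low', 'critical', 'medium') OR team IN ('net', 'app')]
ticket_id=200: ✓ → 35
ticket_id=201: ✓ → 54
ticket_id=202: ✗
ticket_id=203: ✓ → 43
ticket_id=204: ✓ → 61
ticket_id=205: ✗
ticket_id=206: ✗
ticket_id=207: ✓ → 31
ticket_id=208: ✓ → 26
ticket_id=209: ✗
ticket_id=210: ✓ → 11
low_sum = 35 + 54 + 43 + 61 + 31 + 26 + 11 = 261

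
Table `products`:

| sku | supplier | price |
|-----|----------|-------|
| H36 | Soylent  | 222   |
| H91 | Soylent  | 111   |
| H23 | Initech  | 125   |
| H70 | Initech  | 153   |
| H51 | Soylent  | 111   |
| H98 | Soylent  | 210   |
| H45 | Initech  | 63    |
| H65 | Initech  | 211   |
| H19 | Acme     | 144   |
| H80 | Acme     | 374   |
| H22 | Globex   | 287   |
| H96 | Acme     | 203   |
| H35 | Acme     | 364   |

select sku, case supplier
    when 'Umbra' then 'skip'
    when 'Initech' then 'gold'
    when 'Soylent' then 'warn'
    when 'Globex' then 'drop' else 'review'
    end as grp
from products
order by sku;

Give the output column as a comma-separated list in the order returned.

review, drop, gold, review, warn, gold, warn, gold, gold, review, warn, review, warn

sku=H19: ELSE → review
sku=H22: supplier='Globex' → drop
sku=H23: supplier='Initech' → gold
sku=H35: ELSE → review
sku=H36: supplier='Soylent' → warn
sku=H45: supplier='Initech' → gold
sku=H51: supplier='Soylent' → warn
sku=H65: supplier='Initech' → gold
sku=H70: supplier='Initech' → gold
sku=H80: ELSE → review
sku=H91: supplier='Soylent' → warn
sku=H96: ELSE → review
sku=H98: supplier='Soylent' → warn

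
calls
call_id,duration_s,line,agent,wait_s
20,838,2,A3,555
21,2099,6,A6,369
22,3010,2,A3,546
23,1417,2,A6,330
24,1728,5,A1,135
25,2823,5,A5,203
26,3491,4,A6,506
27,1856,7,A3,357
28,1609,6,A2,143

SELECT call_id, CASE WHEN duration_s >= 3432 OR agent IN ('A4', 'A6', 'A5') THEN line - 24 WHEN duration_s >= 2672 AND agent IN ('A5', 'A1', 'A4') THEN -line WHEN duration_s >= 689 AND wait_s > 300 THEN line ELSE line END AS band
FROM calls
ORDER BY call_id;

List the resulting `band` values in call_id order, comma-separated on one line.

call_id=20: duration_s >= 689 AND wait_s > 300 → 2
call_id=21: duration_s >= 3432 OR agent IN ('A4', 'A6', 'A5') → -18
call_id=22: duration_s >= 689 AND wait_s > 300 → 2
call_id=23: duration_s >= 3432 OR agent IN ('A4', 'A6', 'A5') → -22
call_id=24: ELSE → 5
call_id=25: duration_s >= 3432 OR agent IN ('A4', 'A6', 'A5') → -19
call_id=26: duration_s >= 3432 OR agent IN ('A4', 'A6', 'A5') → -20
call_id=27: duration_s >= 689 AND wait_s > 300 → 7
call_id=28: ELSE → 6

2, -18, 2, -22, 5, -19, -20, 7, 6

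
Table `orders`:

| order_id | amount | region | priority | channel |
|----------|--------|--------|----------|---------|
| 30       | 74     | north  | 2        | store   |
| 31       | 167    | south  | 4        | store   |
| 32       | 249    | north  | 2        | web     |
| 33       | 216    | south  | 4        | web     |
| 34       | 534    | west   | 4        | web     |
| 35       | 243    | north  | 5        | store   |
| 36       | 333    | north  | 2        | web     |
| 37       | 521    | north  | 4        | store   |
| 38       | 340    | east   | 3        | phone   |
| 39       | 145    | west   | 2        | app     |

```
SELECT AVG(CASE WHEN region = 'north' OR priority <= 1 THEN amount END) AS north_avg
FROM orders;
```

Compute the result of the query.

284

order_id=30: ✓ → 74
order_id=31: ✗
order_id=32: ✓ → 249
order_id=33: ✗
order_id=34: ✗
order_id=35: ✓ → 243
order_id=36: ✓ → 333
order_id=37: ✓ → 521
order_id=38: ✗
order_id=39: ✗
north_avg = (74 + 249 + 243 + 333 + 521) / 5 = 284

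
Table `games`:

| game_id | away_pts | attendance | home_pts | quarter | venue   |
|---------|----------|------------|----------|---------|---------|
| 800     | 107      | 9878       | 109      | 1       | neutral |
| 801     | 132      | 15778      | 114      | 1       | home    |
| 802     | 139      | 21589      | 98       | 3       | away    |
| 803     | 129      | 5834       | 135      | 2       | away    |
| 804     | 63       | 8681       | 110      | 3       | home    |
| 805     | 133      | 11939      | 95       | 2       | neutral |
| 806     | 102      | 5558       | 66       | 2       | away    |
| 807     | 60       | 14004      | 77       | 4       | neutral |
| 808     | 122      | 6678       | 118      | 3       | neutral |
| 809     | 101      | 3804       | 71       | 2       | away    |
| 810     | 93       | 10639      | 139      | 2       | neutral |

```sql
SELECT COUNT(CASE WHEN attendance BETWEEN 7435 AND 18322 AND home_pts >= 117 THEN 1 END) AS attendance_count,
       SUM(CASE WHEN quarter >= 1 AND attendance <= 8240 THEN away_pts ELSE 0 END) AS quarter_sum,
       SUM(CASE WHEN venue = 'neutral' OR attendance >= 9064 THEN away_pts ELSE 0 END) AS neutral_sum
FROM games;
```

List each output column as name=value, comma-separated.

attendance_count=1, quarter_sum=454, neutral_sum=786

[attendance_count: attendance BETWEEN 7435 AND 18322 AND home_pts >= 117]
game_id=800: ✗
game_id=801: ✗
game_id=802: ✗
game_id=803: ✗
game_id=804: ✗
game_id=805: ✗
game_id=806: ✗
game_id=807: ✗
game_id=808: ✗
game_id=809: ✗
game_id=810: ✓ → 1
attendance_count = COUNT(1) = 1
—
[quarter_sum: quarter >= 1 AND attendance <= 8240]
game_id=800: ✗
game_id=801: ✗
game_id=802: ✗
game_id=803: ✓ → 129
game_id=804: ✗
game_id=805: ✗
game_id=806: ✓ → 102
game_id=807: ✗
game_id=808: ✓ → 122
game_id=809: ✓ → 101
game_id=810: ✗
quarter_sum = 129 + 102 + 122 + 101 = 454
—
[neutral_sum: venue = 'neutral' OR attendance >= 9064]
game_id=800: ✓ → 107
game_id=801: ✓ → 132
game_id=802: ✓ → 139
game_id=803: ✗
game_id=804: ✗
game_id=805: ✓ → 133
game_id=806: ✗
game_id=807: ✓ → 60
game_id=808: ✓ → 122
game_id=809: ✗
game_id=810: ✓ → 93
neutral_sum = 107 + 132 + 139 + 133 + 60 + 122 + 93 = 786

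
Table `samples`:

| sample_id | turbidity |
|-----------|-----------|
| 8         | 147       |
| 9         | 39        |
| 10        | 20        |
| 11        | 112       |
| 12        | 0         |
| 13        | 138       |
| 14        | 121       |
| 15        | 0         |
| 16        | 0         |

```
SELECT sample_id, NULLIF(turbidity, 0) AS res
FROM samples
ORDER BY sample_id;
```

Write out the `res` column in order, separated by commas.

147, 39, 20, 112, NULL, 138, 121, NULL, NULL

sample_id=8: turbidity=147 vs 0: differ → 147
sample_id=9: turbidity=39 vs 0: differ → 39
sample_id=10: turbidity=20 vs 0: differ → 20
sample_id=11: turbidity=112 vs 0: differ → 112
sample_id=12: turbidity=0 vs 0: equal → NULL
sample_id=13: turbidity=138 vs 0: differ → 138
sample_id=14: turbidity=121 vs 0: differ → 121
sample_id=15: turbidity=0 vs 0: equal → NULL
sample_id=16: turbidity=0 vs 0: equal → NULL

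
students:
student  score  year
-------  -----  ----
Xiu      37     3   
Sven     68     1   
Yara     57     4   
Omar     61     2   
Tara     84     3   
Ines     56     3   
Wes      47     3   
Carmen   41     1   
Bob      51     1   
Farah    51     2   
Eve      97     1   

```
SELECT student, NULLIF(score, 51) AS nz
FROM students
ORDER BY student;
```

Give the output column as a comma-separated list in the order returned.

NULL, 41, 97, NULL, 56, 61, 68, 84, 47, 37, 57

student=Bob: score=51 vs 51: equal → NULL
student=Carmen: score=41 vs 51: differ → 41
student=Eve: score=97 vs 51: differ → 97
student=Farah: score=51 vs 51: equal → NULL
student=Ines: score=56 vs 51: differ → 56
student=Omar: score=61 vs 51: differ → 61
student=Sven: score=68 vs 51: differ → 68
student=Tara: score=84 vs 51: differ → 84
student=Wes: score=47 vs 51: differ → 47
student=Xiu: score=37 vs 51: differ → 37
student=Yara: score=57 vs 51: differ → 57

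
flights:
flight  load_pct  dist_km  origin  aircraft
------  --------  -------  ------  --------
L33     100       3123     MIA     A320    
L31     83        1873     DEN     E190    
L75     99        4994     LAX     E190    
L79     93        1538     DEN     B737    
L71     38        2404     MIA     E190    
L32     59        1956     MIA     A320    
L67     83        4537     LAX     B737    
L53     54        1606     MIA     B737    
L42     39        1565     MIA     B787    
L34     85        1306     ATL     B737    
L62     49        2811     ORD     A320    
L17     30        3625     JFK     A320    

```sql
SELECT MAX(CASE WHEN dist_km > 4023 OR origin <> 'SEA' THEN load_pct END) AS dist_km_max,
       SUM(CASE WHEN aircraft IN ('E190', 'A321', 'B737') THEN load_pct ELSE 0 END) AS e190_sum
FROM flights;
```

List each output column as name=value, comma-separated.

[dist_km_max: dist_km > 4023 OR origin <> 'SEA']
flight=L33: ✓ → 100
flight=L31: ✓ → 83
flight=L75: ✓ → 99
flight=L79: ✓ → 93
flight=L71: ✓ → 38
flight=L32: ✓ → 59
flight=L67: ✓ → 83
flight=L53: ✓ → 54
flight=L42: ✓ → 39
flight=L34: ✓ → 85
flight=L62: ✓ → 49
flight=L17: ✓ → 30
dist_km_max = MAX(100, 83, 99, 93, 38, 59, 83, 54, 39, 85, 49, 30) = 100
—
[e190_sum: aircraft IN ('E190', 'A321', 'B737')]
flight=L33: ✗
flight=L31: ✓ → 83
flight=L75: ✓ → 99
flight=L79: ✓ → 93
flight=L71: ✓ → 38
flight=L32: ✗
flight=L67: ✓ → 83
flight=L53: ✓ → 54
flight=L42: ✗
flight=L34: ✓ → 85
flight=L62: ✗
flight=L17: ✗
e190_sum = 83 + 99 + 93 + 38 + 83 + 54 + 85 = 535

dist_km_max=100, e190_sum=535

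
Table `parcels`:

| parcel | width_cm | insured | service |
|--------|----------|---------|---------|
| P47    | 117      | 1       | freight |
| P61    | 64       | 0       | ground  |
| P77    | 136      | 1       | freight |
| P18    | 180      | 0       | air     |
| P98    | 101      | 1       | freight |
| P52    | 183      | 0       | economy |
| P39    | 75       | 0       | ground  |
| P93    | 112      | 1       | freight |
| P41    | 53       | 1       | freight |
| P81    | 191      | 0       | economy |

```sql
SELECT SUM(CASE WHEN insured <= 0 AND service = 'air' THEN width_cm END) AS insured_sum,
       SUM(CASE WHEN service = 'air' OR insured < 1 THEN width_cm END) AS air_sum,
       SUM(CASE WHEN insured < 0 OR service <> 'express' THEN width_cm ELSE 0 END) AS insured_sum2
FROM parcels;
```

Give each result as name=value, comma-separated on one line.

insured_sum=180, air_sum=693, insured_sum2=1212

[insured_sum: insured <= 0 AND service = 'air']
parcel=P47: ✗
parcel=P61: ✗
parcel=P77: ✗
parcel=P18: ✓ → 180
parcel=P98: ✗
parcel=P52: ✗
parcel=P39: ✗
parcel=P93: ✗
parcel=P41: ✗
parcel=P81: ✗
insured_sum = 180
—
[air_sum: service = 'air' OR insured < 1]
parcel=P47: ✗
parcel=P61: ✓ → 64
parcel=P77: ✗
parcel=P18: ✓ → 180
parcel=P98: ✗
parcel=P52: ✓ → 183
parcel=P39: ✓ → 75
parcel=P93: ✗
parcel=P41: ✗
parcel=P81: ✓ → 191
air_sum = 64 + 180 + 183 + 75 + 191 = 693
—
[insured_sum2: insured < 0 OR service <> 'express']
parcel=P47: ✓ → 117
parcel=P61: ✓ → 64
parcel=P77: ✓ → 136
parcel=P18: ✓ → 180
parcel=P98: ✓ → 101
parcel=P52: ✓ → 183
parcel=P39: ✓ → 75
parcel=P93: ✓ → 112
parcel=P41: ✓ → 53
parcel=P81: ✓ → 191
insured_sum2 = 117 + 64 + 136 + 180 + 101 + 183 + 75 + 112 + 53 + 191 = 1212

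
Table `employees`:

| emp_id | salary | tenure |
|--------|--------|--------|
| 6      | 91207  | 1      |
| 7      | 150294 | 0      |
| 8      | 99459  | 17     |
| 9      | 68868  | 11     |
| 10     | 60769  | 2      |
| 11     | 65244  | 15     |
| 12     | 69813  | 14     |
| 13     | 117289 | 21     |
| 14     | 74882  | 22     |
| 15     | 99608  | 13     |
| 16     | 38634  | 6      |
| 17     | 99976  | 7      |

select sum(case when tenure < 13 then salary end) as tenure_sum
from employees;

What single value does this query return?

509748

emp_id=6: ✓ → 91207
emp_id=7: ✓ → 150294
emp_id=8: ✗
emp_id=9: ✓ → 68868
emp_id=10: ✓ → 60769
emp_id=11: ✗
emp_id=12: ✗
emp_id=13: ✗
emp_id=14: ✗
emp_id=15: ✗
emp_id=16: ✓ → 38634
emp_id=17: ✓ → 99976
tenure_sum = 91207 + 150294 + 68868 + 60769 + 38634 + 99976 = 509748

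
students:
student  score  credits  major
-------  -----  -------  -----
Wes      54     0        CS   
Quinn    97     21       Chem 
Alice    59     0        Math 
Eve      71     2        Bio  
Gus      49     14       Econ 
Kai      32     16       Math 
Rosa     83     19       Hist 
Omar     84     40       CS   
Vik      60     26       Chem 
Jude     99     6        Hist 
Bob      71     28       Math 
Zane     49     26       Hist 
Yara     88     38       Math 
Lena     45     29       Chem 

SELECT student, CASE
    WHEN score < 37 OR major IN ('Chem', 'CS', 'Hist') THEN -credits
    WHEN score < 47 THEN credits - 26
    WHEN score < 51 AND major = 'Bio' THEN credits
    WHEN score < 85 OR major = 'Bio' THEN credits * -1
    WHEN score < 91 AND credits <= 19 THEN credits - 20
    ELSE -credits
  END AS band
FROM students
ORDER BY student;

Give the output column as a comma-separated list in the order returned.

student=Alice: score < 85 OR major = 'Bio' → 0
student=Bob: score < 85 OR major = 'Bio' → -28
student=Eve: score < 85 OR major = 'Bio' → -2
student=Gus: score < 85 OR major = 'Bio' → -14
student=Jude: score < 37 OR major IN ('Chem', 'CS', 'Hist') → -6
student=Kai: score < 37 OR major IN ('Chem', 'CS', 'Hist') → -16
student=Lena: score < 37 OR major IN ('Chem', 'CS', 'Hist') → -29
student=Omar: score < 37 OR major IN ('Chem', 'CS', 'Hist') → -40
student=Quinn: score < 37 OR major IN ('Chem', 'CS', 'Hist') → -21
student=Rosa: score < 37 OR major IN ('Chem', 'CS', 'Hist') → -19
student=Vik: score < 37 OR major IN ('Chem', 'CS', 'Hist') → -26
student=Wes: score < 37 OR major IN ('Chem', 'CS', 'Hist') → 0
student=Yara: ELSE → -38
student=Zane: score < 37 OR major IN ('Chem', 'CS', 'Hist') → -26

0, -28, -2, -14, -6, -16, -29, -40, -21, -19, -26, 0, -38, -26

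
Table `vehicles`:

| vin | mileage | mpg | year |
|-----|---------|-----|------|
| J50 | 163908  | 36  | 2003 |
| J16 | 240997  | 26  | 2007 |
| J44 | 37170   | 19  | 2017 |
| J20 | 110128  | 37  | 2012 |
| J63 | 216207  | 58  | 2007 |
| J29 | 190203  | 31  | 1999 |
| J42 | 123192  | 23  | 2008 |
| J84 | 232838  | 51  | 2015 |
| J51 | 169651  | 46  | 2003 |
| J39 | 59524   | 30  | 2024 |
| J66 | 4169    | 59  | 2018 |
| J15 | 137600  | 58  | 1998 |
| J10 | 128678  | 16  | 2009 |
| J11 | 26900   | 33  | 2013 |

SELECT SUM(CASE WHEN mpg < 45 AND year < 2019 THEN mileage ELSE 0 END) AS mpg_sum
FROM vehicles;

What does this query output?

1021176

vin=J50: ✓ → 163908
vin=J16: ✓ → 240997
vin=J44: ✓ → 37170
vin=J20: ✓ → 110128
vin=J63: ✗
vin=J29: ✓ → 190203
vin=J42: ✓ → 123192
vin=J84: ✗
vin=J51: ✗
vin=J39: ✗
vin=J66: ✗
vin=J15: ✗
vin=J10: ✓ → 128678
vin=J11: ✓ → 26900
mpg_sum = 163908 + 240997 + 37170 + 110128 + 190203 + 123192 + 128678 + 26900 = 1021176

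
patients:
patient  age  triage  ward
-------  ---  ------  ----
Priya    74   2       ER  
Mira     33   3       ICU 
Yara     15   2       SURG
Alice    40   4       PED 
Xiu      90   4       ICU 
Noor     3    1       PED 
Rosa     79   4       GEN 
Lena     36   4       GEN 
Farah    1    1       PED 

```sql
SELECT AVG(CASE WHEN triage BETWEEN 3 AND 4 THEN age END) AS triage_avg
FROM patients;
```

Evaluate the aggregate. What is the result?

55.6

patient=Priya: ✗
patient=Mira: ✓ → 33
patient=Yara: ✗
patient=Alice: ✓ → 40
patient=Xiu: ✓ → 90
patient=Noor: ✗
patient=Rosa: ✓ → 79
patient=Lena: ✓ → 36
patient=Farah: ✗
triage_avg = (33 + 40 + 90 + 79 + 36) / 5 = 55.6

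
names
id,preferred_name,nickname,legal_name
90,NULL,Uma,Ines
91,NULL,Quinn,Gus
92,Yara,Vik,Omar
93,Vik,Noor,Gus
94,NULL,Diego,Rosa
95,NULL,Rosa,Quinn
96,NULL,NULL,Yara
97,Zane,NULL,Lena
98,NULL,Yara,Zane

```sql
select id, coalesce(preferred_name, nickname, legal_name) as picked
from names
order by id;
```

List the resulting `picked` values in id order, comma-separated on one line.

Uma, Quinn, Yara, Vik, Diego, Rosa, Yara, Zane, Yara

id=90: preferred_name=NULL, nickname=Uma → Uma
id=91: preferred_name=NULL, nickname=Quinn → Quinn
id=92: preferred_name=Yara → Yara
id=93: preferred_name=Vik → Vik
id=94: preferred_name=NULL, nickname=Diego → Diego
id=95: preferred_name=NULL, nickname=Rosa → Rosa
id=96: preferred_name=NULL, nickname=NULL, legal_name=Yara → Yara
id=97: preferred_name=Zane → Zane
id=98: preferred_name=NULL, nickname=Yara → Yara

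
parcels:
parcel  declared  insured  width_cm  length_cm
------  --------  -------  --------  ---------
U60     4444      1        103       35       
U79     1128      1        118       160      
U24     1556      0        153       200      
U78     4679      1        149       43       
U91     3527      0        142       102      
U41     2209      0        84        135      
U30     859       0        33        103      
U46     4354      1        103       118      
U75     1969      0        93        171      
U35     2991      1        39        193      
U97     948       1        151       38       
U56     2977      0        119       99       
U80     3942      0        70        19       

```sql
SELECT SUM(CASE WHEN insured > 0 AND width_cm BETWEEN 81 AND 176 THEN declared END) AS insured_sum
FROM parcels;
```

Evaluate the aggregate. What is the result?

15553

parcel=U60: ✓ → 4444
parcel=U79: ✓ → 1128
parcel=U24: ✗
parcel=U78: ✓ → 4679
parcel=U91: ✗
parcel=U41: ✗
parcel=U30: ✗
parcel=U46: ✓ → 4354
parcel=U75: ✗
parcel=U35: ✗
parcel=U97: ✓ → 948
parcel=U56: ✗
parcel=U80: ✗
insured_sum = 4444 + 1128 + 4679 + 4354 + 948 = 15553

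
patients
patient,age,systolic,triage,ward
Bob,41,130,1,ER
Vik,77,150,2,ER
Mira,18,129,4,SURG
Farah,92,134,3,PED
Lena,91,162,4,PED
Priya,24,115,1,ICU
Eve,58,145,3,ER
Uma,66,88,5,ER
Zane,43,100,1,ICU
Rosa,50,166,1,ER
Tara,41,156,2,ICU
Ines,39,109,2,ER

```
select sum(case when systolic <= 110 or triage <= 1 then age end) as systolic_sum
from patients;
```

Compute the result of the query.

263

patient=Bob: ✓ → 41
patient=Vik: ✗
patient=Mira: ✗
patient=Farah: ✗
patient=Lena: ✗
patient=Priya: ✓ → 24
patient=Eve: ✗
patient=Uma: ✓ → 66
patient=Zane: ✓ → 43
patient=Rosa: ✓ → 50
patient=Tara: ✗
patient=Ines: ✓ → 39
systolic_sum = 41 + 24 + 66 + 43 + 50 + 39 = 263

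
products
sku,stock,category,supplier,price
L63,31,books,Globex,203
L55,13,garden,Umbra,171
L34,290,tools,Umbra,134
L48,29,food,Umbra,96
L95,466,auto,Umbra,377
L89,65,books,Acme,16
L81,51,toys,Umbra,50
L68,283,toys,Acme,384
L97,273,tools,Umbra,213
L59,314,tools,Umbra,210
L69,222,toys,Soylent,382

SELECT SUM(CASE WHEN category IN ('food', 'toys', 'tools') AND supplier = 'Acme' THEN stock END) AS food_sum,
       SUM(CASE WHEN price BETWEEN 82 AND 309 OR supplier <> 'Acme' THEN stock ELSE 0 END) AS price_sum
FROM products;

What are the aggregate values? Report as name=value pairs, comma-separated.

[food_sum: category IN ('food', 'toys', 'tools') AND supplier = 'Acme']
sku=L63: ✗
sku=L55: ✗
sku=L34: ✗
sku=L48: ✗
sku=L95: ✗
sku=L89: ✗
sku=L81: ✗
sku=L68: ✓ → 283
sku=L97: ✗
sku=L59: ✗
sku=L69: ✗
food_sum = 283
—
[price_sum: price BETWEEN 82 AND 309 OR supplier <> 'Acme']
sku=L63: ✓ → 31
sku=L55: ✓ → 13
sku=L34: ✓ → 290
sku=L48: ✓ → 29
sku=L95: ✓ → 466
sku=L89: ✗
sku=L81: ✓ → 51
sku=L68: ✗
sku=L97: ✓ → 273
sku=L59: ✓ → 314
sku=L69: ✓ → 222
price_sum = 31 + 13 + 290 + 29 + 466 + 51 + 273 + 314 + 222 = 1689

food_sum=283, price_sum=1689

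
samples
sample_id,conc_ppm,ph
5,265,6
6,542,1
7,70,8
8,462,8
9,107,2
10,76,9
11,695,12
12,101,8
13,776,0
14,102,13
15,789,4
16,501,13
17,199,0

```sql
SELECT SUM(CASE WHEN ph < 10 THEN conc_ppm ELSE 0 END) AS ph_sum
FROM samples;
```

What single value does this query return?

sample_id=5: ✓ → 265
sample_id=6: ✓ → 542
sample_id=7: ✓ → 70
sample_id=8: ✓ → 462
sample_id=9: ✓ → 107
sample_id=10: ✓ → 76
sample_id=11: ✗
sample_id=12: ✓ → 101
sample_id=13: ✓ → 776
sample_id=14: ✗
sample_id=15: ✓ → 789
sample_id=16: ✗
sample_id=17: ✓ → 199
ph_sum = 265 + 542 + 70 + 462 + 107 + 76 + 101 + 776 + 789 + 199 = 3387

3387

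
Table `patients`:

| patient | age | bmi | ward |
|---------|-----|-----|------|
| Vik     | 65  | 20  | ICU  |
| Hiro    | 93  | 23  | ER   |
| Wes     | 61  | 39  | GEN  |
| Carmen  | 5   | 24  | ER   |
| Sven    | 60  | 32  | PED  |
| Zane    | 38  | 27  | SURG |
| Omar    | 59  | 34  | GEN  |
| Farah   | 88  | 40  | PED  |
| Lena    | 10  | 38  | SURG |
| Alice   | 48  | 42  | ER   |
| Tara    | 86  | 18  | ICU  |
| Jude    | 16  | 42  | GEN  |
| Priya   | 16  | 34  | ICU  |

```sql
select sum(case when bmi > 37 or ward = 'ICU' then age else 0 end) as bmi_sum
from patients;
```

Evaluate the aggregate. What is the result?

patient=Vik: ✓ → 65
patient=Hiro: ✗
patient=Wes: ✓ → 61
patient=Carmen: ✗
patient=Sven: ✗
patient=Zane: ✗
patient=Omar: ✗
patient=Farah: ✓ → 88
patient=Lena: ✓ → 10
patient=Alice: ✓ → 48
patient=Tara: ✓ → 86
patient=Jude: ✓ → 16
patient=Priya: ✓ → 16
bmi_sum = 65 + 61 + 88 + 10 + 48 + 86 + 16 + 16 = 390

390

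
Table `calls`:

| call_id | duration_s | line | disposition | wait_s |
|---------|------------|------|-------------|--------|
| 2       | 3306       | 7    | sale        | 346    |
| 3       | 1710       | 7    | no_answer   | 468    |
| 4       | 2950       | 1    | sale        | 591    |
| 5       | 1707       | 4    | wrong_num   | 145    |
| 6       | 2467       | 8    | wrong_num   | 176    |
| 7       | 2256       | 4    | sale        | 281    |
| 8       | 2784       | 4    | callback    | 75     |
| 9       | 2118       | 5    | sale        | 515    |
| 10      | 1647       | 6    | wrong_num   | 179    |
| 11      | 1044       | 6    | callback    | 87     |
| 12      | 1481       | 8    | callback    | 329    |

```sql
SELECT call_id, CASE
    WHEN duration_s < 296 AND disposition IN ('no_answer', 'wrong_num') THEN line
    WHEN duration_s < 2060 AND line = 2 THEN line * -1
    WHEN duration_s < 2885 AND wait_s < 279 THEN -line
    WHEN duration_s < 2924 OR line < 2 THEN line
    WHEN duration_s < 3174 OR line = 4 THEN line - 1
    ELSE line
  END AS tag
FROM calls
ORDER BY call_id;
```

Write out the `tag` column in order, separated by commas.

call_id=2: ELSE → 7
call_id=3: duration_s < 2924 OR line < 2 → 7
call_id=4: duration_s < 2924 OR line < 2 → 1
call_id=5: duration_s < 2885 AND wait_s < 279 → -4
call_id=6: duration_s < 2885 AND wait_s < 279 → -8
call_id=7: duration_s < 2924 OR line < 2 → 4
call_id=8: duration_s < 2885 AND wait_s < 279 → -4
call_id=9: duration_s < 2924 OR line < 2 → 5
call_id=10: duration_s < 2885 AND wait_s < 279 → -6
call_id=11: duration_s < 2885 AND wait_s < 279 → -6
call_id=12: duration_s < 2924 OR line < 2 → 8

7, 7, 1, -4, -8, 4, -4, 5, -6, -6, 8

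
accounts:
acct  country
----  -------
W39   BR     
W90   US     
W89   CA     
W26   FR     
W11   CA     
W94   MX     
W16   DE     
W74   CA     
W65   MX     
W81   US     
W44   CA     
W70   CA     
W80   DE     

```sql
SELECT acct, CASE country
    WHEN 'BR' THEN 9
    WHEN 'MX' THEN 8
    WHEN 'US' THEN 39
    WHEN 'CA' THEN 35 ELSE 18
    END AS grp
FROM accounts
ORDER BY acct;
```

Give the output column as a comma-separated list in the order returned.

acct=W11: country='CA' → 35
acct=W16: ELSE → 18
acct=W26: ELSE → 18
acct=W39: country='BR' → 9
acct=W44: country='CA' → 35
acct=W65: country='MX' → 8
acct=W70: country='CA' → 35
acct=W74: country='CA' → 35
acct=W80: ELSE → 18
acct=W81: country='US' → 39
acct=W89: country='CA' → 35
acct=W90: country='US' → 39
acct=W94: country='MX' → 8

35, 18, 18, 9, 35, 8, 35, 35, 18, 39, 35, 39, 8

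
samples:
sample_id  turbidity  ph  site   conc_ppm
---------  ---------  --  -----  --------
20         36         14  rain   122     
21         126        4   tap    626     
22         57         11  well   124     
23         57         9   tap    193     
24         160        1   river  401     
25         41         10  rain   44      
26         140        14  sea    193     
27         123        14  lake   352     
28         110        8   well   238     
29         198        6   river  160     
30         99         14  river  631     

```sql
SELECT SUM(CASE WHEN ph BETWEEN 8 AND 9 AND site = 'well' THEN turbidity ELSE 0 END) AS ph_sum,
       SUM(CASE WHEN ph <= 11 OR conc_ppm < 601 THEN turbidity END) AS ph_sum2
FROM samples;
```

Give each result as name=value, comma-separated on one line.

ph_sum=110, ph_sum2=1048

[ph_sum: ph BETWEEN 8 AND 9 AND site = 'well']
sample_id=20: ✗
sample_id=21: ✗
sample_id=22: ✗
sample_id=23: ✗
sample_id=24: ✗
sample_id=25: ✗
sample_id=26: ✗
sample_id=27: ✗
sample_id=28: ✓ → 110
sample_id=29: ✗
sample_id=30: ✗
ph_sum = 110
—
[ph_sum2: ph <= 11 OR conc_ppm < 601]
sample_id=20: ✓ → 36
sample_id=21: ✓ → 126
sample_id=22: ✓ → 57
sample_id=23: ✓ → 57
sample_id=24: ✓ → 160
sample_id=25: ✓ → 41
sample_id=26: ✓ → 140
sample_id=27: ✓ → 123
sample_id=28: ✓ → 110
sample_id=29: ✓ → 198
sample_id=30: ✗
ph_sum2 = 36 + 126 + 57 + 57 + 160 + 41 + 140 + 123 + 110 + 198 = 1048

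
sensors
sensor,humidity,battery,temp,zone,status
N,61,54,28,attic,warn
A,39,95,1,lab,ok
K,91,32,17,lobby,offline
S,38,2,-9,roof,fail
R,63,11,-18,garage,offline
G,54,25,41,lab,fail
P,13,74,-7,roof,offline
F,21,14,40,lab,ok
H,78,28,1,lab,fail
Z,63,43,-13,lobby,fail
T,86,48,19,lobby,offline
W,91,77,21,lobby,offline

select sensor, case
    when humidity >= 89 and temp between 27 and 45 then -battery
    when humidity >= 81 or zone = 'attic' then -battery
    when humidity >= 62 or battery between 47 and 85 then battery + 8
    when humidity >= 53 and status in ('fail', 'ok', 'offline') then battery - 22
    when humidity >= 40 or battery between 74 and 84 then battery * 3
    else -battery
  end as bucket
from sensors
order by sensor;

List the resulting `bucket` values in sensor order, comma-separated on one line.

-95, -14, 3, 36, -32, -54, 82, 19, -2, -48, -77, 51

sensor=A: ELSE → -95
sensor=F: ELSE → -14
sensor=G: humidity >= 53 and status in ('fail', 'ok', 'offline') → 3
sensor=H: humidity >= 62 or battery between 47 and 85 → 36
sensor=K: humidity >= 81 or zone = 'attic' → -32
sensor=N: humidity >= 81 or zone = 'attic' → -54
sensor=P: humidity >= 62 or battery between 47 and 85 → 82
sensor=R: humidity >= 62 or battery between 47 and 85 → 19
sensor=S: ELSE → -2
sensor=T: humidity >= 81 or zone = 'attic' → -48
sensor=W: humidity >= 81 or zone = 'attic' → -77
sensor=Z: humidity >= 62 or battery between 47 and 85 → 51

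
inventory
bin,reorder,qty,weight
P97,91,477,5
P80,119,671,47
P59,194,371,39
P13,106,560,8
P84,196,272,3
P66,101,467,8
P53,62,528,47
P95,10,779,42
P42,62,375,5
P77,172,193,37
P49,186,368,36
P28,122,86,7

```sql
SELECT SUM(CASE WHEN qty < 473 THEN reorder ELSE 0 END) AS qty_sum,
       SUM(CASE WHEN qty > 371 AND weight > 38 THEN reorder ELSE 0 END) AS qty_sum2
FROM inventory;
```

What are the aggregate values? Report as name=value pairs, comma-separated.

[qty_sum: qty < 473]
bin=P97: ✗
bin=P80: ✗
bin=P59: ✓ → 194
bin=P13: ✗
bin=P84: ✓ → 196
bin=P66: ✓ → 101
bin=P53: ✗
bin=P95: ✗
bin=P42: ✓ → 62
bin=P77: ✓ → 172
bin=P49: ✓ → 186
bin=P28: ✓ → 122
qty_sum = 194 + 196 + 101 + 62 + 172 + 186 + 122 = 1033
—
[qty_sum2: qty > 371 AND weight > 38]
bin=P97: ✗
bin=P80: ✓ → 119
bin=P59: ✗
bin=P13: ✗
bin=P84: ✗
bin=P66: ✗
bin=P53: ✓ → 62
bin=P95: ✓ → 10
bin=P42: ✗
bin=P77: ✗
bin=P49: ✗
bin=P28: ✗
qty_sum2 = 119 + 62 + 10 = 191

qty_sum=1033, qty_sum2=191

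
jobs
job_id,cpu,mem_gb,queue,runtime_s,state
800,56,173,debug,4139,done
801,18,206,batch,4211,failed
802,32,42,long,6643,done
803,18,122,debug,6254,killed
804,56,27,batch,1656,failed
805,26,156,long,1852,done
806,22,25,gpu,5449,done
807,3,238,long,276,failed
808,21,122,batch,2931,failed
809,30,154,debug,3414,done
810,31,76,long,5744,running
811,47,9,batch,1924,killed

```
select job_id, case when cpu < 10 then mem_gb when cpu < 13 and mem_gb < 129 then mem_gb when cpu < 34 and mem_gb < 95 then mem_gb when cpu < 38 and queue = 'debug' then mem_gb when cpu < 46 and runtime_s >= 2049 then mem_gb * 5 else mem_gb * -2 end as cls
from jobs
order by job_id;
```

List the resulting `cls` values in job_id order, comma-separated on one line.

-346, 1030, 42, 122, -54, -312, 25, 238, 610, 154, 76, -18

job_id=800: ELSE → -346
job_id=801: cpu < 46 and runtime_s >= 2049 → 1030
job_id=802: cpu < 34 and mem_gb < 95 → 42
job_id=803: cpu < 38 and queue = 'debug' → 122
job_id=804: ELSE → -54
job_id=805: ELSE → -312
job_id=806: cpu < 34 and mem_gb < 95 → 25
job_id=807: cpu < 10 → 238
job_id=808: cpu < 46 and runtime_s >= 2049 → 610
job_id=809: cpu < 38 and queue = 'debug' → 154
job_id=810: cpu < 34 and mem_gb < 95 → 76
job_id=811: ELSE → -18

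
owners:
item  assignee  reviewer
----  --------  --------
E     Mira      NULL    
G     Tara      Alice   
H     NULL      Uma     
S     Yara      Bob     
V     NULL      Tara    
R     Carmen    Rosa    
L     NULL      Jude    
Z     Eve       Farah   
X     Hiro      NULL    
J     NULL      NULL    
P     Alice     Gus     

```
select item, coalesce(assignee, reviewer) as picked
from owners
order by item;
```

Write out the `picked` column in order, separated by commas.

Mira, Tara, Uma, NULL, Jude, Alice, Carmen, Yara, Tara, Hiro, Eve

item=E: assignee=Mira → Mira
item=G: assignee=Tara → Tara
item=H: assignee=NULL, reviewer=Uma → Uma
item=J: assignee=NULL, reviewer=NULL (all NULL) → NULL
item=L: assignee=NULL, reviewer=Jude → Jude
item=P: assignee=Alice → Alice
item=R: assignee=Carmen → Carmen
item=S: assignee=Yara → Yara
item=V: assignee=NULL, reviewer=Tara → Tara
item=X: assignee=Hiro → Hiro
item=Z: assignee=Eve → Eve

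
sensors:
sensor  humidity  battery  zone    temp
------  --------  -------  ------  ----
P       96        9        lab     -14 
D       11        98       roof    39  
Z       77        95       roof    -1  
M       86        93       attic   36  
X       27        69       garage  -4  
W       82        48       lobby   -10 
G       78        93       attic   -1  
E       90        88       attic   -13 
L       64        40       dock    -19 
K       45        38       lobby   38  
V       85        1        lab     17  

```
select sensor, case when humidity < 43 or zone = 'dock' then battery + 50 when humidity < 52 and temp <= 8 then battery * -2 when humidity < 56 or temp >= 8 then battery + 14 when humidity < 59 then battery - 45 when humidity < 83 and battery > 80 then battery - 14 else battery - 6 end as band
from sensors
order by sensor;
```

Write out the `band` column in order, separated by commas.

sensor=D: humidity < 43 or zone = 'dock' → 148
sensor=E: ELSE → 82
sensor=G: humidity < 83 and battery > 80 → 79
sensor=K: humidity < 56 or temp >= 8 → 52
sensor=L: humidity < 43 or zone = 'dock' → 90
sensor=M: humidity < 56 or temp >= 8 → 107
sensor=P: ELSE → 3
sensor=V: humidity < 56 or temp >= 8 → 15
sensor=W: ELSE → 42
sensor=X: humidity < 43 or zone = 'dock' → 119
sensor=Z: humidity < 83 and battery > 80 → 81

148, 82, 79, 52, 90, 107, 3, 15, 42, 119, 81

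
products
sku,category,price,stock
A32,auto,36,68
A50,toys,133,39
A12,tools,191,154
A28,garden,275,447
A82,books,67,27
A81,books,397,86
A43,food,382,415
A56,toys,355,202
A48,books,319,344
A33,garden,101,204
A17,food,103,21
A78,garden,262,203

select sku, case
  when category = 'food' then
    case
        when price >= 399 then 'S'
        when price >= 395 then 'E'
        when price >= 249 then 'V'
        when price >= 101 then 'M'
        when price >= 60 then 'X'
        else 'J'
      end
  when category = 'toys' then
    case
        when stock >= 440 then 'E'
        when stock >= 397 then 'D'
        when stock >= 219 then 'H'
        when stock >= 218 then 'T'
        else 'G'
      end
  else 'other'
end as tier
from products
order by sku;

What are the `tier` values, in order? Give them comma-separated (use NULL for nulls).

sku=A12: category='tools' → outer ELSE → other
sku=A17: category='food' → inner[price >= 101] → M
sku=A28: category='garden' → outer ELSE → other
sku=A32: category='auto' → outer ELSE → other
sku=A33: category='garden' → outer ELSE → other
sku=A43: category='food' → inner[price >= 249] → V
sku=A48: category='books' → outer ELSE → other
sku=A50: category='toys' → inner[ELSE] → G
sku=A56: category='toys' → inner[ELSE] → G
sku=A78: category='garden' → outer ELSE → other
sku=A81: category='books' → outer ELSE → other
sku=A82: category='books' → outer ELSE → other

other, M, other, other, other, V, other, G, G, other, other, other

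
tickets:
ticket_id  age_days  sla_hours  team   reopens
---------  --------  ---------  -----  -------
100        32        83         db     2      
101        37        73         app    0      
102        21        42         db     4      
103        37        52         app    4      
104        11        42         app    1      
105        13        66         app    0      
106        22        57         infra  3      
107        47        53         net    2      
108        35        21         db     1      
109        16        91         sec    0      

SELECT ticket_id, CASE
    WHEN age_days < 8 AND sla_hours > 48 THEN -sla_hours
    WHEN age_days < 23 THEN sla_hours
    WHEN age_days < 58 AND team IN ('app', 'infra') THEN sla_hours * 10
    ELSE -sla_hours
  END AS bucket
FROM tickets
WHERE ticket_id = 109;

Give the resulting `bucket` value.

91

ticket_id = 109: age_days=16, sla_hours=91, team=sec, reopens=0.
age_days < 8 AND sla_hours > 48 → false
age_days < 23 → true → 91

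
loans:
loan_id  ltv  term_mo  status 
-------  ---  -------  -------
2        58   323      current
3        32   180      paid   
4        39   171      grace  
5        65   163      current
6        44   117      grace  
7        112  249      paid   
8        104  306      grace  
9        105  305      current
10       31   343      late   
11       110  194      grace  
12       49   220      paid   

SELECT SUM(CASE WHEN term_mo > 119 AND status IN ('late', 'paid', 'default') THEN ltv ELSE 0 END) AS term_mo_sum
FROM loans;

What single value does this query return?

loan_id=2: ✗
loan_id=3: ✓ → 32
loan_id=4: ✗
loan_id=5: ✗
loan_id=6: ✗
loan_id=7: ✓ → 112
loan_id=8: ✗
loan_id=9: ✗
loan_id=10: ✓ → 31
loan_id=11: ✗
loan_id=12: ✓ → 49
term_mo_sum = 32 + 112 + 31 + 49 = 224

224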